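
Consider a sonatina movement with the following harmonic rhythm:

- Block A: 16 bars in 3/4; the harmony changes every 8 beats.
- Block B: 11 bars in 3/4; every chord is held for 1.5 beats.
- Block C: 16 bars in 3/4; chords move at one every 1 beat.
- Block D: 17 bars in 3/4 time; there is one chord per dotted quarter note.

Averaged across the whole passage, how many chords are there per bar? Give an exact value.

11/6 chords per bar

A: 16 bars of 3 beats is 48 beats; at 8 beats each that's 6 chords.
B: 11 bars of 3 beats is 33 beats; at 1.5 beats each that's 22 chords.
C: 16 bars of 3 beats is 48 beats; at 1 beat each that's 48 chords.
D: 17 bars of 3 beats is 51 beats; at 1.5 beats each that's 34 chords.
Overall: 110 chords over 60 bars → 110/60 = 11/6 chords per bar.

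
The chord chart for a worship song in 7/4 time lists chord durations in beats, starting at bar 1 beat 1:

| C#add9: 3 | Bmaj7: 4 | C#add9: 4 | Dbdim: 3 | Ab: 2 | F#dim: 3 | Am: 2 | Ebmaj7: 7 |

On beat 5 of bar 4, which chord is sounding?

Beat 5 of bar 4 is beat (4−1)×7 + 5 = 26 overall.
Running totals: C#add9 ends at 3, Bmaj7 ends at 7, C#add9 ends at 11, Dbdim ends at 14, Ab ends at 16, F#dim ends at 19, Am ends at 21, Ebmaj7 ends at 28.
Beat 26 falls within Ebmaj7.

Ebmaj7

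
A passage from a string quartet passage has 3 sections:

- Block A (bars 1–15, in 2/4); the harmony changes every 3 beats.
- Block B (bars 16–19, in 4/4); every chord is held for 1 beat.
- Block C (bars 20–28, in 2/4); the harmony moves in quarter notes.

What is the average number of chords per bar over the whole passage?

A: 15 × 2 = 30 beats ÷ 3 = 10 chords.
B: 4 × 4 = 16 beats ÷ 1 = 16 chords.
C: 9 × 2 = 18 beats ÷ 1 = 18 chords.
Overall: 44 chords over 28 bars → 44/28 = 11/7 chords per bar.

11/7 chords per bar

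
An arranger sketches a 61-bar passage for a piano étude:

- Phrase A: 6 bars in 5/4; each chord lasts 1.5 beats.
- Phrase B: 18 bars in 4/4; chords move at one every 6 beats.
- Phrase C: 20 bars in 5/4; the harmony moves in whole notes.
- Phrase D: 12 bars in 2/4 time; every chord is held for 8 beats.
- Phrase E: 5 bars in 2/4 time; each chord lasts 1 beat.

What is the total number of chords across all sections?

70 chords

A: 6·5 = 30 beats, 30/1.5 = 20 chords.
B: 18·4 = 72 beats, 72/6 = 12 chords.
C: 20·5 = 100 beats, 100/4 = 25 chords.
D: 12·2 = 24 beats, 24/8 = 3 chords.
E: 5·2 = 10 beats, 10/1 = 10 chords.
Total: 20 + 12 + 25 + 3 + 10 = 70.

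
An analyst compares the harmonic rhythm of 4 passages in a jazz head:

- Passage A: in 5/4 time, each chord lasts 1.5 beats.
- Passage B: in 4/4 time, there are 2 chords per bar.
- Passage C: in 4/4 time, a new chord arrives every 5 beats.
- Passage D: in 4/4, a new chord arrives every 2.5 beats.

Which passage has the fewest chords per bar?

A: 5/1.5 = 10/3 chords/bar.
B: 4/2 = 2 chords/bar.
C: 4/5 = 0.8 chords/bar.
D: 4/2.5 = 1.6 chords/bar.
Slowest is C at 0.8 chords/bar.

Passage C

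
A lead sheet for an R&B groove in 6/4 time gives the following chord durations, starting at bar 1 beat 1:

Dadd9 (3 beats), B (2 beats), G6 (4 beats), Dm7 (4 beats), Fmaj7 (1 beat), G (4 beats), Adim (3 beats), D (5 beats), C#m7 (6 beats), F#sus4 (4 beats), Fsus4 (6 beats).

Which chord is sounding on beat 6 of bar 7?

Fsus4

Beat 6 of bar 7 is beat (7−1)×6 + 6 = 42 overall.
Running totals: Dadd9 ends at 3, B ends at 5, G6 ends at 9, Dm7 ends at 13, Fmaj7 ends at 14, G ends at 18, Adim ends at 21, D ends at 26, C#m7 ends at 32, F#sus4 ends at 36, Fsus4 ends at 42.
Beat 42 falls within Fsus4.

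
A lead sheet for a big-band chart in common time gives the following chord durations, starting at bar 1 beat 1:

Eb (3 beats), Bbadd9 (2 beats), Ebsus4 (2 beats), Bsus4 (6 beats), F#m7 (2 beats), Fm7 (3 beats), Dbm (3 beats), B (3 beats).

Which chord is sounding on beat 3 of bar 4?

Beat 3 of bar 4 is beat (4−1)×4 + 3 = 15 overall.
Running totals: Eb ends at 3, Bbadd9 ends at 5, Ebsus4 ends at 7, Bsus4 ends at 13, F#m7 ends at 15.
Beat 15 falls within F#m7.

F#m7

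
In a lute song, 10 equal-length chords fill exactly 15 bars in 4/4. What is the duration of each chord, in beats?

15 bars × 4 beats/bar = 60 beats total.
60 beats ÷ 10 chords = 6 beats per chord.

6 beats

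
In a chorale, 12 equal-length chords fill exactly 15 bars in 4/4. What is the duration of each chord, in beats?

15 bars × 4 beats/bar = 60 beats total.
60 beats ÷ 12 chords = 5 beats per chord.

5 beats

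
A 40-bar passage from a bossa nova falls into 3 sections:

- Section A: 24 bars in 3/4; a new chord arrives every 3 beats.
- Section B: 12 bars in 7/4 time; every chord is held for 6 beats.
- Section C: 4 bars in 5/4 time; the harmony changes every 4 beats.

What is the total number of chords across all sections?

A: 24 bars × 3 beats = 72 beats; 3 beats/chord → 24 chords.
B: 12 bars × 7 beats = 84 beats; 6 beats/chord → 14 chords.
C: 4 bars × 5 beats = 20 beats; 4 beats/chord → 5 chords.
Total: 24 + 14 + 5 = 43.

43 chords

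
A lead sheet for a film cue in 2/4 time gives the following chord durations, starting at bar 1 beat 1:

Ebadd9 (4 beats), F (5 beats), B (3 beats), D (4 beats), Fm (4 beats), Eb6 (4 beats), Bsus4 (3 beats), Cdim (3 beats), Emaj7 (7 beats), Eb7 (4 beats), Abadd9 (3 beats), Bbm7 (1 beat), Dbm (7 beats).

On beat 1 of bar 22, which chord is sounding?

Beat 1 of bar 22 is beat (22−1)×2 + 1 = 43 overall.
Running totals: Ebadd9 ends at 4, F ends at 9, B ends at 12, D ends at 16, Fm ends at 20, Eb6 ends at 24, Bsus4 ends at 27, Cdim ends at 30, Emaj7 ends at 37, Eb7 ends at 41, Abadd9 ends at 44.
Beat 43 falls within Abadd9.

Abadd9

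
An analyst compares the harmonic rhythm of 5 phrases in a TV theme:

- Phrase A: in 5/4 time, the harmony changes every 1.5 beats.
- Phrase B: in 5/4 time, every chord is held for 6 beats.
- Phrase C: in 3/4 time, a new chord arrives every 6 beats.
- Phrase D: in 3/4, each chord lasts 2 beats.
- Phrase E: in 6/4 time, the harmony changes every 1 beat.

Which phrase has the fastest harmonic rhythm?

A: 5 beats/bar ÷ 1.5 beats/chord = 10/3 chords/bar.
B: 5 beats/bar ÷ 6 beats/chord = 5/6 chords/bar.
C: 3 beats/bar ÷ 6 beats/chord = 0.5 chords/bar.
D: 3 beats/bar ÷ 2 beats/chord = 1.5 chords/bar.
E: 6 beats/bar ÷ 1 beat/chord = 6 chords/bar.
Fastest is E at 6 chords/bar.

Phrase E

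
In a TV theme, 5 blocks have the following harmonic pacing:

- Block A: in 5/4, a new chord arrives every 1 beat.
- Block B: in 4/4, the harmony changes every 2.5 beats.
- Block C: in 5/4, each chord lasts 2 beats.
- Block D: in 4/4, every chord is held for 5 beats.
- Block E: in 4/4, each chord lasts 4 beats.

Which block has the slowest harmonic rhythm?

A: 5/1 = 5 chords/bar.
B: 4/2.5 = 1.6 chords/bar.
C: 5/2 = 2.5 chords/bar.
D: 4/5 = 0.8 chords/bar.
E: 4/4 = 1 chord/bar.
Slowest is D at 0.8 chords/bar.

Block D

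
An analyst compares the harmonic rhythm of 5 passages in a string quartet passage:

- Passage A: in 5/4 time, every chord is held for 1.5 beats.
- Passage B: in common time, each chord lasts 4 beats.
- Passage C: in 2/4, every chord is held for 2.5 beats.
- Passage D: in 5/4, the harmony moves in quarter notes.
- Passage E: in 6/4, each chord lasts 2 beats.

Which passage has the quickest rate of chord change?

Passage D

A: 5/1.5 = 10/3 chords/bar.
B: 4/4 = 1 chord/bar.
C: 2/2.5 = 0.8 chords/bar.
D: 5/1 = 5 chords/bar.
E: 6/2 = 3 chords/bar.
Fastest is D at 5 chords/bar.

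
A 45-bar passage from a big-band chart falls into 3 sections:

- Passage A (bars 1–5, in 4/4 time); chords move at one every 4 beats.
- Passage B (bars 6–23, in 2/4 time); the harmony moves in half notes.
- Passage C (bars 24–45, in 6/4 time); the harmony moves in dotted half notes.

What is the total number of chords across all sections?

67 chords

A: 5 bars × 4 beats = 20 beats; 4 beats/chord → 5 chords.
B: 18 bars × 2 beats = 36 beats; 2 beats/chord → 18 chords.
C: 22 bars × 6 beats = 132 beats; 3 beats/chord → 44 chords.
Total: 5 + 18 + 44 = 67.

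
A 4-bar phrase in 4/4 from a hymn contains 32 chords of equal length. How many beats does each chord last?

4 bars × 4 beats/bar = 16 beats total.
16 beats ÷ 32 chords = 0.5 beats per chord.
(That is an eighth note.)

0.5 beats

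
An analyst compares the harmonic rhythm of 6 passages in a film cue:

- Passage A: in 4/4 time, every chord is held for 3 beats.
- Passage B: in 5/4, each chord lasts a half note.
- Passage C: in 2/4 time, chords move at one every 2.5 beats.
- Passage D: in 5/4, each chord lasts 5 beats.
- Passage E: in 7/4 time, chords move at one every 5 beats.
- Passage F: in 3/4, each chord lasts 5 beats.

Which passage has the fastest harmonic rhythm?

Passage B

A: 4/3 = 4/3 chords/bar.
B: 5/2 = 2.5 chords/bar.
C: 2/2.5 = 0.8 chords/bar.
D: 5/5 = 1 chord/bar.
E: 7/5 = 1.4 chords/bar.
F: 3/5 = 0.6 chords/bar.
Fastest is B at 2.5 chords/bar.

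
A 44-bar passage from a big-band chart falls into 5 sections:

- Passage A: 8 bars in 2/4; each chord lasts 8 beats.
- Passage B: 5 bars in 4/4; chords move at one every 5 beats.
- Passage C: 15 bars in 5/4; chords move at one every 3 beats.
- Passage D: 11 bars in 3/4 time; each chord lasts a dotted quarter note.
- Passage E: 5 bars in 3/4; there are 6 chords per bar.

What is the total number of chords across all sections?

83 chords

A: 8·2 = 16 beats, 16/8 = 2 chords.
B: 5·4 = 20 beats, 20/5 = 4 chords.
C: 15·5 = 75 beats, 75/3 = 25 chords.
D: 11·3 = 33 beats, 33/1.5 = 22 chords.
E: 5·3 = 15 beats, 15/0.5 = 30 chords.
Total: 2 + 4 + 25 + 22 + 30 = 83.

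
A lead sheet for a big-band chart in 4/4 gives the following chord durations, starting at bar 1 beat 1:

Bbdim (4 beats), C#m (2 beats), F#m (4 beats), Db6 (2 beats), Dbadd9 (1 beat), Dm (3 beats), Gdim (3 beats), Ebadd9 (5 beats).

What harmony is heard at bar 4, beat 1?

Dbadd9

Beat 1 of bar 4 is beat (4−1)×4 + 1 = 13 overall.
Running totals: Bbdim ends at 4, C#m ends at 6, F#m ends at 10, Db6 ends at 12, Dbadd9 ends at 13.
Beat 13 falls within Dbadd9.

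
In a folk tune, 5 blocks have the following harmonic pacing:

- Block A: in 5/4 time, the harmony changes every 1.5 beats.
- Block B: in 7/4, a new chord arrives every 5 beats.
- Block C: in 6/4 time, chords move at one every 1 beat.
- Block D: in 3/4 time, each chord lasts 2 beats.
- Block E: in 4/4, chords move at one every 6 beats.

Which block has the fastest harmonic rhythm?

A: each chord is 1.5 beats in 5/4, so 10/3 per bar.
B: each chord is 5 beats in 7/4, so 1.4 per bar.
C: each chord is 1 beat in 6/4, so 6 per bar.
D: each chord is 2 beats in 3/4, so 1.5 per bar.
E: each chord is 6 beats in 4/4, so 2/3 per bar.
Fastest is C at 6 chords/bar.

Block C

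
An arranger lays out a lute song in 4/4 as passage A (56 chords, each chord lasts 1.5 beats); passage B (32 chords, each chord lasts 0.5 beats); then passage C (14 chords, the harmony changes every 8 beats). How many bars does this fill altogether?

A: 56 × 1.5 = 84 beats = 21 bars.
B: 32 × 0.5 = 16 beats = 4 bars.
C: 14 × 8 = 112 beats = 28 bars.
Total: 21 + 4 + 28 = 53 bars.

53 bars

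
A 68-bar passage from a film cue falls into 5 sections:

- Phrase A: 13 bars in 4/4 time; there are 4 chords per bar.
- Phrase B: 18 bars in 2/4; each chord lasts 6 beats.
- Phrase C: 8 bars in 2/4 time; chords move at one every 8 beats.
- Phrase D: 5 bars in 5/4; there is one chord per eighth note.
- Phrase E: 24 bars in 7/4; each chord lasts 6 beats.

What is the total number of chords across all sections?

A: 13·4 = 52 beats, 52/1 = 52 chords.
B: 18·2 = 36 beats, 36/6 = 6 chords.
C: 8·2 = 16 beats, 16/8 = 2 chords.
D: 5·5 = 25 beats, 25/0.5 = 50 chords.
E: 24·7 = 168 beats, 168/6 = 28 chords.
Total: 52 + 6 + 2 + 50 + 28 = 138.

138 chords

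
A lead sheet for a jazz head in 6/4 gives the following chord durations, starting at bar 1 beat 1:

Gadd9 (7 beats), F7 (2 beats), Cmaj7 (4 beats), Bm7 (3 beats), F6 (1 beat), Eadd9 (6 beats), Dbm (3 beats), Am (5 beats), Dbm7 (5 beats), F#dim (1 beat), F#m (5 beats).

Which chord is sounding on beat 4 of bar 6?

Dbm7

Beat 4 of bar 6 is beat (6−1)×6 + 4 = 34 overall.
Running totals: Gadd9 ends at 7, F7 ends at 9, Cmaj7 ends at 13, Bm7 ends at 16, F6 ends at 17, Eadd9 ends at 23, Dbm ends at 26, Am ends at 31, Dbm7 ends at 36.
Beat 34 falls within Dbm7.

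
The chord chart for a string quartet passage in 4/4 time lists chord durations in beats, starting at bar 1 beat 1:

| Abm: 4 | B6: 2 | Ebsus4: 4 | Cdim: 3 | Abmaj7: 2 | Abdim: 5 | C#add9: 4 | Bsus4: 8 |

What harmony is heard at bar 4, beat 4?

Abdim

Beat 4 of bar 4 is beat (4−1)×4 + 4 = 16 overall.
Running totals: Abm ends at 4, B6 ends at 6, Ebsus4 ends at 10, Cdim ends at 13, Abmaj7 ends at 15, Abdim ends at 20.
Beat 16 falls within Abdim.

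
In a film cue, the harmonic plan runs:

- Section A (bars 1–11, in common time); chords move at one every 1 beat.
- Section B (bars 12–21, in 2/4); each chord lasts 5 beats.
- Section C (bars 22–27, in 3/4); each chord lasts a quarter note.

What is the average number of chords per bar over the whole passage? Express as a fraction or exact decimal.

A: 11 bars of 4 beats is 44 beats; at 1 beat each that's 44 chords.
B: 10 bars of 2 beats is 20 beats; at 5 beats each that's 4 chords.
C: 6 bars of 3 beats is 18 beats; at 1 beat each that's 18 chords.
Overall: 66 chords over 27 bars → 66/27 = 22/9 chords per bar.

22/9 chords per bar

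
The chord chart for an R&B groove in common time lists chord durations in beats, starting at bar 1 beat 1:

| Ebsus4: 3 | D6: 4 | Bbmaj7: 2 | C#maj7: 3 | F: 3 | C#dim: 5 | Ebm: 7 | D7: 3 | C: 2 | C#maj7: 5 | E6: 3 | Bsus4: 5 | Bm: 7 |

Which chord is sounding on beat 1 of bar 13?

Beat 1 of bar 13 is beat (13−1)×4 + 1 = 49 overall.
Running totals: Ebsus4 ends at 3, D6 ends at 7, Bbmaj7 ends at 9, C#maj7 ends at 12, F ends at 15, C#dim ends at 20, Ebm ends at 27, D7 ends at 30, C ends at 32, C#maj7 ends at 37, E6 ends at 40, Bsus4 ends at 45, Bm ends at 52.
Beat 49 falls within Bm.

Bm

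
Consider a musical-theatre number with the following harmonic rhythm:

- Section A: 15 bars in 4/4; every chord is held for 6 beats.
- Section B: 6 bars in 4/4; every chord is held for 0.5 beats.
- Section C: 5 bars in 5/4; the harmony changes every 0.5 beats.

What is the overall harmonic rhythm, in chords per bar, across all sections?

A: 15 bars of 4 beats is 60 beats; at 6 beats each that's 10 chords.
B: 6 bars of 4 beats is 24 beats; at 0.5 beats each that's 48 chords.
C: 5 bars of 5 beats is 25 beats; at 0.5 beats each that's 50 chords.
Overall: 108 chords over 26 bars → 108/26 = 54/13 chords per bar.

54/13 chords per bar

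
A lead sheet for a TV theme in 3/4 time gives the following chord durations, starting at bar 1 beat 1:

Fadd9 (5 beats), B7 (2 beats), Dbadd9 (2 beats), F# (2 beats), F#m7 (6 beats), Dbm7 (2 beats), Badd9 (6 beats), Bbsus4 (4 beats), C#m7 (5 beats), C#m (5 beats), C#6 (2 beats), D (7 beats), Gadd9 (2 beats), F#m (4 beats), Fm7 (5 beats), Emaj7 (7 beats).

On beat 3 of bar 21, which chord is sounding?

Emaj7

Beat 3 of bar 21 is beat (21−1)×3 + 3 = 63 overall.
Running totals: Fadd9 ends at 5, B7 ends at 7, Dbadd9 ends at 9, F# ends at 11, F#m7 ends at 17, Dbm7 ends at 19, Badd9 ends at 25, Bbsus4 ends at 29, C#m7 ends at 34, C#m ends at 39, C#6 ends at 41, D ends at 48, Gadd9 ends at 50, F#m ends at 54, Fm7 ends at 59, Emaj7 ends at 66.
Beat 63 falls within Emaj7.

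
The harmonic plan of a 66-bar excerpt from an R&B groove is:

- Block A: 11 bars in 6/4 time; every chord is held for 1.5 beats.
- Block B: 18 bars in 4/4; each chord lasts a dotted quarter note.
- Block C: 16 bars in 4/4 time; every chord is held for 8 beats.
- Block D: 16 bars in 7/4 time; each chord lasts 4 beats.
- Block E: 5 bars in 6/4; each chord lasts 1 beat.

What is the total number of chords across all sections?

A: 11 bars × 6 beats = 66 beats; 1.5 beats/chord → 44 chords.
B: 18 bars × 4 beats = 72 beats; 1.5 beats/chord → 48 chords.
C: 16 bars × 4 beats = 64 beats; 8 beats/chord → 8 chords.
D: 16 bars × 7 beats = 112 beats; 4 beats/chord → 28 chords.
E: 5 bars × 6 beats = 30 beats; 1 beat/chord → 30 chords.
Total: 44 + 48 + 8 + 28 + 30 = 158.

158 chords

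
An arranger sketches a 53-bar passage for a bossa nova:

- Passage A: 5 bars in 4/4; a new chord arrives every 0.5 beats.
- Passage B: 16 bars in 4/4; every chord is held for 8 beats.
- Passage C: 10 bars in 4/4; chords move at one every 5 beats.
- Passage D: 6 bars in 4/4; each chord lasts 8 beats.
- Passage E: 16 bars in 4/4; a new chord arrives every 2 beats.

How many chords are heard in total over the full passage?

A: 5 bars × 4 beats = 20 beats; 0.5 beats/chord → 40 chords.
B: 16 bars × 4 beats = 64 beats; 8 beats/chord → 8 chords.
C: 10 bars × 4 beats = 40 beats; 5 beats/chord → 8 chords.
D: 6 bars × 4 beats = 24 beats; 8 beats/chord → 3 chords.
E: 16 bars × 4 beats = 64 beats; 2 beats/chord → 32 chords.
Total: 40 + 8 + 8 + 3 + 32 = 91.

91 chords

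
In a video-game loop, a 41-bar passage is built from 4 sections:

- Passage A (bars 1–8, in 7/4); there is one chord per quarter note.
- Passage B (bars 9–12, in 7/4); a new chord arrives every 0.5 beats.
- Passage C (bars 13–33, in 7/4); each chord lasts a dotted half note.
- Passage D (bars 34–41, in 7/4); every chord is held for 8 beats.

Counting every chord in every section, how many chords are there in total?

A has 56 beats and chords last 1 each, so 56 chords.
B has 28 beats and chords last 0.5 each, so 56 chords.
C has 147 beats and chords last 3 each, so 49 chords.
D has 56 beats and chords last 8 each, so 7 chords.
Total: 56 + 56 + 49 + 7 = 168.

168 chords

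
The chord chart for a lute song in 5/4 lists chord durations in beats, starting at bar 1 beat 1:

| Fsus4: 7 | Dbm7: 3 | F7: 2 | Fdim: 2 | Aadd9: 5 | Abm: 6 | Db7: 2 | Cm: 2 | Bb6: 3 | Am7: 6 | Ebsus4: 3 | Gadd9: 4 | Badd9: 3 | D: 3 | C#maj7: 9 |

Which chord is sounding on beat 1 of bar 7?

Bb6

Beat 1 of bar 7 is beat (7−1)×5 + 1 = 31 overall.
Running totals: Fsus4 ends at 7, Dbm7 ends at 10, F7 ends at 12, Fdim ends at 14, Aadd9 ends at 19, Abm ends at 25, Db7 ends at 27, Cm ends at 29, Bb6 ends at 32.
Beat 31 falls within Bb6.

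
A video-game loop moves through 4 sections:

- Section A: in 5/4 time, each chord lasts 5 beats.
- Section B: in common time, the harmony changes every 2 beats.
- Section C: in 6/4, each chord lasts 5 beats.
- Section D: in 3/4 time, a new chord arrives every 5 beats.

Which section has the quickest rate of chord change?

A: each chord is 5 beats in 5/4, so 1 per bar.
B: each chord is 2 beats in 4/4, so 2 per bar.
C: each chord is 5 beats in 6/4, so 1.2 per bar.
D: each chord is 5 beats in 3/4, so 0.6 per bar.
Fastest is B at 2 chords/bar.

Section B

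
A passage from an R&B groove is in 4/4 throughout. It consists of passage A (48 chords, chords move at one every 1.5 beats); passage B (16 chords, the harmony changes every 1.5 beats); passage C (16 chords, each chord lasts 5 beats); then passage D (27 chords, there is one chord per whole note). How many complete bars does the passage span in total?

71 bars

A: 48 × 1.5 = 72 beats = 18 bars.
B: 16 × 1.5 = 24 beats = 6 bars.
C: 16 × 5 = 80 beats = 20 bars.
D: 27 × 4 = 108 beats = 27 bars.
Total: 18 + 6 + 20 + 27 = 71 bars.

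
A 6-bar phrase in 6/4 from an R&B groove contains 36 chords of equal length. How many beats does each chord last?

1 beat

6 bars × 6 beats/bar = 36 beats total.
36 beats ÷ 36 chords = 1 beats per chord.
(That is a quarter note.)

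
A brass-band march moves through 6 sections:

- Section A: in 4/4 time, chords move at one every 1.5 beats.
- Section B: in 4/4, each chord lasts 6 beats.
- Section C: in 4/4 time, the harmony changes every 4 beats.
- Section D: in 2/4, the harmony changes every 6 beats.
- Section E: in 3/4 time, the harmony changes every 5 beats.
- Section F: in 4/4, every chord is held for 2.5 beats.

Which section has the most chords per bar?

Section A

A: 4/1.5 = 8/3 chords/bar.
B: 4/6 = 2/3 chords/bar.
C: 4/4 = 1 chord/bar.
D: 2/6 = 1/3 chords/bar.
E: 3/5 = 0.6 chords/bar.
F: 4/2.5 = 1.6 chords/bar.
Fastest is A at 8/3 chords/bar.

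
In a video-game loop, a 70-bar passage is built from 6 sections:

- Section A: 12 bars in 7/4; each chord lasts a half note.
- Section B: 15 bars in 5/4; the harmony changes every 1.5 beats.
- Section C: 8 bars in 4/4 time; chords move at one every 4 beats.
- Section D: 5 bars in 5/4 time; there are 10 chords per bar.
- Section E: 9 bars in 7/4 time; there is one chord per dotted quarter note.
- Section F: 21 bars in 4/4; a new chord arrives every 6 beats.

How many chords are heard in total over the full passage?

206 chords

A: 12·7 = 84 beats, 84/2 = 42 chords.
B: 15·5 = 75 beats, 75/1.5 = 50 chords.
C: 8·4 = 32 beats, 32/4 = 8 chords.
D: 5·5 = 25 beats, 25/0.5 = 50 chords.
E: 9·7 = 63 beats, 63/1.5 = 42 chords.
F: 21·4 = 84 beats, 84/6 = 14 chords.
Total: 42 + 50 + 8 + 50 + 42 + 14 = 206.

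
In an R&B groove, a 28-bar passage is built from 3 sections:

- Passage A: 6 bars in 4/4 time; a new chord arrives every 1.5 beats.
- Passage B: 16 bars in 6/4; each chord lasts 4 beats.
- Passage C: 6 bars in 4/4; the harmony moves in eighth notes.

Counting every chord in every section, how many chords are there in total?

88 chords

A: 6 bars × 4 beats = 24 beats; 1.5 beats/chord → 16 chords.
B: 16 bars × 6 beats = 96 beats; 4 beats/chord → 24 chords.
C: 6 bars × 4 beats = 24 beats; 0.5 beats/chord → 48 chords.
Total: 16 + 24 + 48 = 88.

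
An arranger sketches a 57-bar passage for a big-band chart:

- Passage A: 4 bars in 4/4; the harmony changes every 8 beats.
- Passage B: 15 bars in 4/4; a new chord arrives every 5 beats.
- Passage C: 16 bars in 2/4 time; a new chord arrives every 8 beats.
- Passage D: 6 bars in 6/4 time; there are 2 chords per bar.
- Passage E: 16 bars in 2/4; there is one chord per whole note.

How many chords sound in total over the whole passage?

A has 16 beats and chords last 8 each, so 2 chords.
B has 60 beats and chords last 5 each, so 12 chords.
C has 32 beats and chords last 8 each, so 4 chords.
D has 36 beats and chords last 3 each, so 12 chords.
E has 32 beats and chords last 4 each, so 8 chords.
Total: 2 + 12 + 4 + 12 + 8 = 38.

38 chords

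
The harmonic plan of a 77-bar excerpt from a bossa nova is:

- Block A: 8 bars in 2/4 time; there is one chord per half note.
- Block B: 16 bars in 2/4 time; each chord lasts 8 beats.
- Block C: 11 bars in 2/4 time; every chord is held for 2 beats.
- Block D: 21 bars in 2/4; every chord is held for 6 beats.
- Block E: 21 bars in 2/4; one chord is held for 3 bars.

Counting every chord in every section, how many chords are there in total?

A: 8 bars × 2 beats = 16 beats; 2 beats/chord → 8 chords.
B: 16 bars × 2 beats = 32 beats; 8 beats/chord → 4 chords.
C: 11 bars × 2 beats = 22 beats; 2 beats/chord → 11 chords.
D: 21 bars × 2 beats = 42 beats; 6 beats/chord → 7 chords.
E: 21 bars × 2 beats = 42 beats; 6 beats/chord → 7 chords.
Total: 8 + 4 + 11 + 7 + 7 = 37.

37 chords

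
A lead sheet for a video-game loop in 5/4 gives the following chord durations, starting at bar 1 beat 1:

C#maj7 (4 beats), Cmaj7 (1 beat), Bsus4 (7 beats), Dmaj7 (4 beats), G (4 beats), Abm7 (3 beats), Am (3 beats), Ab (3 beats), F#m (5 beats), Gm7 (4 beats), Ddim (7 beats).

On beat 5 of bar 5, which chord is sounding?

Beat 5 of bar 5 is beat (5−1)×5 + 5 = 25 overall.
Running totals: C#maj7 ends at 4, Cmaj7 ends at 5, Bsus4 ends at 12, Dmaj7 ends at 16, G ends at 20, Abm7 ends at 23, Am ends at 26.
Beat 25 falls within Am.

Am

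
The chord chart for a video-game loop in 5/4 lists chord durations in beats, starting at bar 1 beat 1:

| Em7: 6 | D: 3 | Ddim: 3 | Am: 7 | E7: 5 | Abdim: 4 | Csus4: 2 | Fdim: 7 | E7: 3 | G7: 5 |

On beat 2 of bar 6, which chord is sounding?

Abdim

Beat 2 of bar 6 is beat (6−1)×5 + 2 = 27 overall.
Running totals: Em7 ends at 6, D ends at 9, Ddim ends at 12, Am ends at 19, E7 ends at 24, Abdim ends at 28.
Beat 27 falls within Abdim.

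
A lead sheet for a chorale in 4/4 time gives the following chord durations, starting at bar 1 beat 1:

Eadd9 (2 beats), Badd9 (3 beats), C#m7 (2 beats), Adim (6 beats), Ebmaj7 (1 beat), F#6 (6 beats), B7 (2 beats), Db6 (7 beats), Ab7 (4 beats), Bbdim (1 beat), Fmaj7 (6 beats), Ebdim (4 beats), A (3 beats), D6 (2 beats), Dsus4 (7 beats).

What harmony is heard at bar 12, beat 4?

D6

Beat 4 of bar 12 is beat (12−1)×4 + 4 = 48 overall.
Running totals: Eadd9 ends at 2, Badd9 ends at 5, C#m7 ends at 7, Adim ends at 13, Ebmaj7 ends at 14, F#6 ends at 20, B7 ends at 22, Db6 ends at 29, Ab7 ends at 33, Bbdim ends at 34, Fmaj7 ends at 40, Ebdim ends at 44, A ends at 47, D6 ends at 49.
Beat 48 falls within D6.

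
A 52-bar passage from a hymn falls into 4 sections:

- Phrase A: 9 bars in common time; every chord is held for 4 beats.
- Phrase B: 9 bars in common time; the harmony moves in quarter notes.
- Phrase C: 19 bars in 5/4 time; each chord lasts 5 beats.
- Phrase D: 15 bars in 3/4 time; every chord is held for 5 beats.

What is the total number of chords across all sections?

A: 9 bars × 4 beats = 36 beats; 4 beats/chord → 9 chords.
B: 9 bars × 4 beats = 36 beats; 1 beat/chord → 36 chords.
C: 19 bars × 5 beats = 95 beats; 5 beats/chord → 19 chords.
D: 15 bars × 3 beats = 45 beats; 5 beats/chord → 9 chords.
Total: 9 + 36 + 19 + 9 = 73.

73 chords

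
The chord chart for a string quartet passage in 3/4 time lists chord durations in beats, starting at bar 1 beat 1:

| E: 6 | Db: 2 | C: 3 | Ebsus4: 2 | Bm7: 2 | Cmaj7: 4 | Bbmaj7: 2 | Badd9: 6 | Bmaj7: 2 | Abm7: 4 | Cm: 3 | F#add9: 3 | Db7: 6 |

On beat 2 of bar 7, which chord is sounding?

Beat 2 of bar 7 is beat (7−1)×3 + 2 = 20 overall.
Running totals: E ends at 6, Db ends at 8, C ends at 11, Ebsus4 ends at 13, Bm7 ends at 15, Cmaj7 ends at 19, Bbmaj7 ends at 21.
Beat 20 falls within Bbmaj7.

Bbmaj7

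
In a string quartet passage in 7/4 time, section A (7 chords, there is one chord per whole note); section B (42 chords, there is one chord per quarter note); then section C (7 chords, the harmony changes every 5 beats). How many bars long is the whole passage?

15 bars

A: 7 × 4 = 28 beats = 4 bars.
B: 42 × 1 = 42 beats = 6 bars.
C: 7 × 5 = 35 beats = 5 bars.
Total: 4 + 6 + 5 = 15 bars.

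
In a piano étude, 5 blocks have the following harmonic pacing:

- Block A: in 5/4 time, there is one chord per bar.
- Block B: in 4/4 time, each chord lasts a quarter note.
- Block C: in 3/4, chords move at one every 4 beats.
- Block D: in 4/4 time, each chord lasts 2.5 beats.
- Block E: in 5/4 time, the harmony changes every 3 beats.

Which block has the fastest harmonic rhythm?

A: each chord is 5 beats in 5/4, so 1 per bar.
B: each chord is 1 beat in 4/4, so 4 per bar.
C: each chord is 4 beats in 3/4, so 0.75 per bar.
D: each chord is 2.5 beats in 4/4, so 1.6 per bar.
E: each chord is 3 beats in 5/4, so 5/3 per bar.
Fastest is B at 4 chords/bar.

Block B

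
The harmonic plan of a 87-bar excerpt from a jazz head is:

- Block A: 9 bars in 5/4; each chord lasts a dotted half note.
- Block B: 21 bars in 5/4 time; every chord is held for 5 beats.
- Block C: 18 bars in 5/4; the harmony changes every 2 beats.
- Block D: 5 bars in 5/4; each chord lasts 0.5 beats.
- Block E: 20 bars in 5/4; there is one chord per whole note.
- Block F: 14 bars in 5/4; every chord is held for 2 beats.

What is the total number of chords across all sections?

191 chords

A: 9·5 = 45 beats, 45/3 = 15 chords.
B: 21·5 = 105 beats, 105/5 = 21 chords.
C: 18·5 = 90 beats, 90/2 = 45 chords.
D: 5·5 = 25 beats, 25/0.5 = 50 chords.
E: 20·5 = 100 beats, 100/4 = 25 chords.
F: 14·5 = 70 beats, 70/2 = 35 chords.
Total: 15 + 21 + 45 + 50 + 25 + 35 = 191.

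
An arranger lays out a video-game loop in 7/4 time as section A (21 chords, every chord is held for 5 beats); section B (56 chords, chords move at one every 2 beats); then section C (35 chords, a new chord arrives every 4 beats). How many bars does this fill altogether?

51 bars

A: 21 × 5 = 105 beats = 15 bars.
B: 56 × 2 = 112 beats = 16 bars.
C: 35 × 4 = 140 beats = 20 bars.
Total: 15 + 16 + 20 = 51 bars.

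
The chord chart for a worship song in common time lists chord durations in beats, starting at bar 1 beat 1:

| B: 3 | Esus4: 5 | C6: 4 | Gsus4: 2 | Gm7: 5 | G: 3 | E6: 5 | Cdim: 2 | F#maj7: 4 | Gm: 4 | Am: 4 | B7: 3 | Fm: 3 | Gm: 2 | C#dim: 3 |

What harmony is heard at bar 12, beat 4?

Gm

Beat 4 of bar 12 is beat (12−1)×4 + 4 = 48 overall.
Running totals: B ends at 3, Esus4 ends at 8, C6 ends at 12, Gsus4 ends at 14, Gm7 ends at 19, G ends at 22, E6 ends at 27, Cdim ends at 29, F#maj7 ends at 33, Gm ends at 37, Am ends at 41, B7 ends at 44, Fm ends at 47, Gm ends at 49.
Beat 48 falls within Gm.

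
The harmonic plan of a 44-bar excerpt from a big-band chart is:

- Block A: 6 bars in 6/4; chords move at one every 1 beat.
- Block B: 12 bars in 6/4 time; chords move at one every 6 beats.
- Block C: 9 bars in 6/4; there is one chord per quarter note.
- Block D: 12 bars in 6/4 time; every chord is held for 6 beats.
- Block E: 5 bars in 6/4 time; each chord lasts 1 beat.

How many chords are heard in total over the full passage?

A: 6 bars × 6 beats = 36 beats; 1 beat/chord → 36 chords.
B: 12 bars × 6 beats = 72 beats; 6 beats/chord → 12 chords.
C: 9 bars × 6 beats = 54 beats; 1 beat/chord → 54 chords.
D: 12 bars × 6 beats = 72 beats; 6 beats/chord → 12 chords.
E: 5 bars × 6 beats = 30 beats; 1 beat/chord → 30 chords.
Total: 36 + 12 + 54 + 12 + 30 = 144.

144 chords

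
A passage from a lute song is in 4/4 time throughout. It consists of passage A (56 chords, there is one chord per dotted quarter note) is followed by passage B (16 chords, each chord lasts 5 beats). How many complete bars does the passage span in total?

A: 56 × 1.5 = 84 beats = 21 bars.
B: 16 × 5 = 80 beats = 20 bars.
Total: 21 + 20 = 41 bars.

41 bars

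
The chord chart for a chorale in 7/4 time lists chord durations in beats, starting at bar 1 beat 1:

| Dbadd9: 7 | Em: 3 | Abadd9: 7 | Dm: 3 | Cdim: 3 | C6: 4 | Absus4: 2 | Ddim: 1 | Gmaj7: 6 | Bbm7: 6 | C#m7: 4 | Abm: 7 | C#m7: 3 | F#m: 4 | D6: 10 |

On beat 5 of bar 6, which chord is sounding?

Beat 5 of bar 6 is beat (6−1)×7 + 5 = 40 overall.
Running totals: Dbadd9 ends at 7, Em ends at 10, Abadd9 ends at 17, Dm ends at 20, Cdim ends at 23, C6 ends at 27, Absus4 ends at 29, Ddim ends at 30, Gmaj7 ends at 36, Bbm7 ends at 42.
Beat 40 falls within Bbm7.

Bbm7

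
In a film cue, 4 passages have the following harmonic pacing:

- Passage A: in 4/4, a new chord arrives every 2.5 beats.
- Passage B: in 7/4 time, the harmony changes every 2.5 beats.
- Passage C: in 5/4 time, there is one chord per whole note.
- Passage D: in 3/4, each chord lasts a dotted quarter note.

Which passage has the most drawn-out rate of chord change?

A: 4 beats/bar ÷ 2.5 beats/chord = 1.6 chords/bar.
B: 7 beats/bar ÷ 2.5 beats/chord = 2.8 chords/bar.
C: 5 beats/bar ÷ 4 beats/chord = 1.25 chords/bar.
D: 3 beats/bar ÷ 1.5 beats/chord = 2 chords/bar.
Slowest is C at 1.25 chords/bar.

Passage C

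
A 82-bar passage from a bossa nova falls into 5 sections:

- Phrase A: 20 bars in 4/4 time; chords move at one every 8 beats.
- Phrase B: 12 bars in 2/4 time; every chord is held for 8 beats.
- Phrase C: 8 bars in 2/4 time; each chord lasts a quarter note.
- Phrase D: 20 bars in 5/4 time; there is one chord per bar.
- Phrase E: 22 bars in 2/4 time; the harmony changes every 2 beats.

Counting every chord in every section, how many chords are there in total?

A has 80 beats and chords last 8 each, so 10 chords.
B has 24 beats and chords last 8 each, so 3 chords.
C has 16 beats and chords last 1 each, so 16 chords.
D has 100 beats and chords last 5 each, so 20 chords.
E has 44 beats and chords last 2 each, so 22 chords.
Total: 10 + 3 + 16 + 20 + 22 = 71.

71 chords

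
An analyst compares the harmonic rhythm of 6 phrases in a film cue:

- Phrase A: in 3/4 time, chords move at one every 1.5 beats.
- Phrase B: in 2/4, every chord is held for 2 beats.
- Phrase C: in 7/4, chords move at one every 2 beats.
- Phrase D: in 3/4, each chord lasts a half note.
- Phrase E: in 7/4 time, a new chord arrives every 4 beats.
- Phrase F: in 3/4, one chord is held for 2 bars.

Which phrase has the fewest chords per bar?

A: each chord is 1.5 beats in 3/4, so 2 per bar.
B: each chord is 2 beats in 2/4, so 1 per bar.
C: each chord is 2 beats in 7/4, so 3.5 per bar.
D: each chord is 2 beats in 3/4, so 1.5 per bar.
E: each chord is 4 beats in 7/4, so 1.75 per bar.
F: each chord is 6 beats in 3/4, so 0.5 per bar.
Slowest is F at 0.5 chords/bar.

Phrase F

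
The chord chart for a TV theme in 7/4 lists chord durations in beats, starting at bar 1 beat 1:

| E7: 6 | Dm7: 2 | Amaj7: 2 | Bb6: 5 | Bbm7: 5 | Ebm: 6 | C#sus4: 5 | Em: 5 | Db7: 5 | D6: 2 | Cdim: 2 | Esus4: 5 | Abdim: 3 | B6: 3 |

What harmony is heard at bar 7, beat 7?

Beat 7 of bar 7 is beat (7−1)×7 + 7 = 49 overall.
Running totals: E7 ends at 6, Dm7 ends at 8, Amaj7 ends at 10, Bb6 ends at 15, Bbm7 ends at 20, Ebm ends at 26, C#sus4 ends at 31, Em ends at 36, Db7 ends at 41, D6 ends at 43, Cdim ends at 45, Esus4 ends at 50.
Beat 49 falls within Esus4.

Esus4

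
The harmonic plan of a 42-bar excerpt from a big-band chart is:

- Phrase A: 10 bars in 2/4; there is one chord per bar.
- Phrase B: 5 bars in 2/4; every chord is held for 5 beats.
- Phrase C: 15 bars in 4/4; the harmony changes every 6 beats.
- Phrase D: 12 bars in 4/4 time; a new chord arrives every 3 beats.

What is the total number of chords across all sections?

38 chords

A has 20 beats and chords last 2 each, so 10 chords.
B has 10 beats and chords last 5 each, so 2 chords.
C has 60 beats and chords last 6 each, so 10 chords.
D has 48 beats and chords last 3 each, so 16 chords.
Total: 10 + 2 + 10 + 16 = 38.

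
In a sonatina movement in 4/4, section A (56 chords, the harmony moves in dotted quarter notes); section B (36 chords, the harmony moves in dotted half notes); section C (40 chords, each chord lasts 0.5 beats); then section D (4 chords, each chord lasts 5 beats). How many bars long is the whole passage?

A: 56 × 1.5 = 84 beats = 21 bars.
B: 36 × 3 = 108 beats = 27 bars.
C: 40 × 0.5 = 20 beats = 5 bars.
D: 4 × 5 = 20 beats = 5 bars.
Total: 21 + 27 + 5 + 5 = 58 bars.

58 bars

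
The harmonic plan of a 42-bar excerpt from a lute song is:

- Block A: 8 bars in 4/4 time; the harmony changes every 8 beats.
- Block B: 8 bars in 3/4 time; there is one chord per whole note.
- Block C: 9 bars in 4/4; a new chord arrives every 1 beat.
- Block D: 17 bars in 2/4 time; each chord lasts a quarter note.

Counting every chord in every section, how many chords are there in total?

A has 32 beats and chords last 8 each, so 4 chords.
B has 24 beats and chords last 4 each, so 6 chords.
C has 36 beats and chords last 1 each, so 36 chords.
D has 34 beats and chords last 1 each, so 34 chords.
Total: 4 + 6 + 36 + 34 = 80.

80 chords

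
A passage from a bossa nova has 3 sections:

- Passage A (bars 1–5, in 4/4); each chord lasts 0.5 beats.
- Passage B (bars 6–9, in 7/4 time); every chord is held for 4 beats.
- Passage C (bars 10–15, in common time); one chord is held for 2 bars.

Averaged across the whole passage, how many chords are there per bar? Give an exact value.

A: 5 × 4 = 20 beats ÷ 0.5 = 40 chords.
B: 4 × 7 = 28 beats ÷ 4 = 7 chords.
C: 6 × 4 = 24 beats ÷ 8 = 3 chords.
Overall: 50 chords over 15 bars → 50/15 = 10/3 chords per bar.

10/3 chords per bar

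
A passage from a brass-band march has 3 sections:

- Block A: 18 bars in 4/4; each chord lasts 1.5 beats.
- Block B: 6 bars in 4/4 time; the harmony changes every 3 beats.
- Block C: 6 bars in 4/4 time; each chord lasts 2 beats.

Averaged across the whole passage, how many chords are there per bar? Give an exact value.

A: 18 bars of 4 beats is 72 beats; at 1.5 beats each that's 48 chords.
B: 6 bars of 4 beats is 24 beats; at 3 beats each that's 8 chords.
C: 6 bars of 4 beats is 24 beats; at 2 beats each that's 12 chords.
Overall: 68 chords over 30 bars → 68/30 = 34/15 chords per bar.

34/15 chords per bar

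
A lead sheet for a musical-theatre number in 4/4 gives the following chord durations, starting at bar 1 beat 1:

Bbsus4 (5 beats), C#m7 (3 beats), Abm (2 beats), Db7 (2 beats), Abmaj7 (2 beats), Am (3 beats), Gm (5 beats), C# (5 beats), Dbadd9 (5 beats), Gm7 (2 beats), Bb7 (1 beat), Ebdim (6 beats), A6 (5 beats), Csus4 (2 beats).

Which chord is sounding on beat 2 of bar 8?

Dbadd9

Beat 2 of bar 8 is beat (8−1)×4 + 2 = 30 overall.
Running totals: Bbsus4 ends at 5, C#m7 ends at 8, Abm ends at 10, Db7 ends at 12, Abmaj7 ends at 14, Am ends at 17, Gm ends at 22, C# ends at 27, Dbadd9 ends at 32.
Beat 30 falls within Dbadd9.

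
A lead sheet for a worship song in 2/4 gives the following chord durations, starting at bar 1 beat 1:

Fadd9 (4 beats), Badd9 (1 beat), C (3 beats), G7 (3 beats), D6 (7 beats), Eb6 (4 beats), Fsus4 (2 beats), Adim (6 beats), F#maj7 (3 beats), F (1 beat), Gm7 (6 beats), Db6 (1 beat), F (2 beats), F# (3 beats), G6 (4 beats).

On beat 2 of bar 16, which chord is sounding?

F#maj7

Beat 2 of bar 16 is beat (16−1)×2 + 2 = 32 overall.
Running totals: Fadd9 ends at 4, Badd9 ends at 5, C ends at 8, G7 ends at 11, D6 ends at 18, Eb6 ends at 22, Fsus4 ends at 24, Adim ends at 30, F#maj7 ends at 33.
Beat 32 falls within F#maj7.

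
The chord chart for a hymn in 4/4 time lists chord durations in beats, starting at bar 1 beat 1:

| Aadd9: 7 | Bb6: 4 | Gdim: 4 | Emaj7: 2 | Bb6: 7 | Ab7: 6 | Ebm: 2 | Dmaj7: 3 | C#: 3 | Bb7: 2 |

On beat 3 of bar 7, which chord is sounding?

Ab7

Beat 3 of bar 7 is beat (7−1)×4 + 3 = 27 overall.
Running totals: Aadd9 ends at 7, Bb6 ends at 11, Gdim ends at 15, Emaj7 ends at 17, Bb6 ends at 24, Ab7 ends at 30.
Beat 27 falls within Ab7.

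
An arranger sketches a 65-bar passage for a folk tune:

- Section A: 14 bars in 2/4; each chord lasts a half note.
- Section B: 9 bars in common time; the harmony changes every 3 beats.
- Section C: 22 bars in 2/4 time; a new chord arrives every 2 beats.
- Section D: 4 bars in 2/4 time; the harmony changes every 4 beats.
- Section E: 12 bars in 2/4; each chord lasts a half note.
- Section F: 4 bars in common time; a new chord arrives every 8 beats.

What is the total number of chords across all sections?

64 chords

A: 14·2 = 28 beats, 28/2 = 14 chords.
B: 9·4 = 36 beats, 36/3 = 12 chords.
C: 22·2 = 44 beats, 44/2 = 22 chords.
D: 4·2 = 8 beats, 8/4 = 2 chords.
E: 12·2 = 24 beats, 24/2 = 12 chords.
F: 4·4 = 16 beats, 16/8 = 2 chords.
Total: 14 + 12 + 22 + 2 + 12 + 2 = 64.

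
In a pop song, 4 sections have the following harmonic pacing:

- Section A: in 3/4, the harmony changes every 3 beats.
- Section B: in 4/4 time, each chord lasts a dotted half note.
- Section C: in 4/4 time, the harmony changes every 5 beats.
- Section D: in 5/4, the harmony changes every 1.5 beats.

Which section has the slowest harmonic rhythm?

A: 3/3 = 1 chord/bar.
B: 4/3 = 4/3 chords/bar.
C: 4/5 = 0.8 chords/bar.
D: 5/1.5 = 10/3 chords/bar.
Slowest is C at 0.8 chords/bar.

Section C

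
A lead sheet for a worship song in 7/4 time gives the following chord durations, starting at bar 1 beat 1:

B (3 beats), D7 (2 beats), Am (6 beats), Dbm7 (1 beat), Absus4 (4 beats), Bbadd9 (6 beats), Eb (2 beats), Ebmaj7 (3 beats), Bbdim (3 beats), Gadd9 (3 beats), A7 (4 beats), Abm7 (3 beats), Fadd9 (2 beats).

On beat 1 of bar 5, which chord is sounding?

Beat 1 of bar 5 is beat (5−1)×7 + 1 = 29 overall.
Running totals: B ends at 3, D7 ends at 5, Am ends at 11, Dbm7 ends at 12, Absus4 ends at 16, Bbadd9 ends at 22, Eb ends at 24, Ebmaj7 ends at 27, Bbdim ends at 30.
Beat 29 falls within Bbdim.

Bbdim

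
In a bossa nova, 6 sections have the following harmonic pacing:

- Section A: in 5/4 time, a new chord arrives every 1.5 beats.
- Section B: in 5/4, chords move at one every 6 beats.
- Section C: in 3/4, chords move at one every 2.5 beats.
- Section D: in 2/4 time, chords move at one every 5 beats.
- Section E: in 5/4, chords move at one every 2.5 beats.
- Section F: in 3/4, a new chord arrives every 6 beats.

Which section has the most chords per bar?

Section A

A: 5/1.5 = 10/3 chords/bar.
B: 5/6 = 5/6 chords/bar.
C: 3/2.5 = 1.2 chords/bar.
D: 2/5 = 0.4 chords/bar.
E: 5/2.5 = 2 chords/bar.
F: 3/6 = 0.5 chords/bar.
Fastest is A at 10/3 chords/bar.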